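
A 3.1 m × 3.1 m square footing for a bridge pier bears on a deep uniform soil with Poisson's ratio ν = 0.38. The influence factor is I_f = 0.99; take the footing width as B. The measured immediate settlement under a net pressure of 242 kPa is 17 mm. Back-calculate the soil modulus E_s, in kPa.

S_e = q·B·(1−ν²)/E_s · I_f  ⇒  E_s = q·B·(1−ν²)·I_f / S_e.
E_s = 242 × 3.1 × 0.8556 × 0.99 / 0.017 = 37380 kPa

E_s ≈ 37400 kPa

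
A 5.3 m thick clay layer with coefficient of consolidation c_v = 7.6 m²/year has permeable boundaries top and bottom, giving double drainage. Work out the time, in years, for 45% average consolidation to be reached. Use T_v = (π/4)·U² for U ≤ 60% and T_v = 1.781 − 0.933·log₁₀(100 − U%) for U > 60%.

t ≈ 0.147 years

Drainage path length: H_d = H/2 = 2.65 m (double drainage).
U ≤ 60%: T_v = (π/4)·U² = (π/4)×0.45² = 0.15904.
t = T_v·H_d²/c_v = 0.15904×2.65²/7.6 = 0.147 years.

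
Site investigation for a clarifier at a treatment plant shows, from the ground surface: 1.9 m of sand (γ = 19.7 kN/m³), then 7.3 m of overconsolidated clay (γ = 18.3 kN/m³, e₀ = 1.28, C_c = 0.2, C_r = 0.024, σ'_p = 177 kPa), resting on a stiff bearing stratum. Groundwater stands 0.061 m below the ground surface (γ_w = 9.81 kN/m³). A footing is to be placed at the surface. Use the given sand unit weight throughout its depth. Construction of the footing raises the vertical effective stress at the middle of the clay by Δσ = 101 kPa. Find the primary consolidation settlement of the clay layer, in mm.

S_c ≈ 36.7 mm

Mid-depth of clay below the ground surface: z = 1.9 + 7.3/2 = 5.55 m.
Total vertical stress at mid-clay: σ_v = 19.7×1.9 + 18.3×3.65 = 104.22 kPa.
Pore pressure: u = 9.81×(5.55 − 0.061) = 53.847 kPa.
Initial effective stress: σ'_0 = σ_v − u = 104.22 − 53.847 = 50.373 kPa.
Final effective stress: σ'_f = 50.373 + 101 = 151.37 kPa.
σ'_f = 151.37 ≤ σ'_p = 177 kPa, so the clay remains overconsolidated and only the recompression index applies:
S_c = C_r·H/(1+e₀)·log₁₀(σ'_f/σ'_0) = 0.024×7.3/2.28×log₁₀(151.37/50.373)
    = 0.076843 × 0.47784 = 0.03672 m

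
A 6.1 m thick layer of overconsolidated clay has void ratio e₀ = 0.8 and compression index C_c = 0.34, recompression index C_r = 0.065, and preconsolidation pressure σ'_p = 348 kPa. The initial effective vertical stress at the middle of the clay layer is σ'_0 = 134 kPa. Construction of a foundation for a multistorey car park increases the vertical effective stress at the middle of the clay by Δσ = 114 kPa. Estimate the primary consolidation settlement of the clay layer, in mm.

Final effective stress: σ'_f = 134 + 114 = 248 kPa.
σ'_f = 248 ≤ σ'_p = 348 kPa, so the clay remains overconsolidated and only the recompression index applies:
S_c = C_r·H/(1+e₀)·log₁₀(σ'_f/σ'_0) = 0.065×6.1/1.8×log₁₀(248/134)
    = 0.22028 × 0.26735 = 0.05889 m

S_c ≈ 58.9 mm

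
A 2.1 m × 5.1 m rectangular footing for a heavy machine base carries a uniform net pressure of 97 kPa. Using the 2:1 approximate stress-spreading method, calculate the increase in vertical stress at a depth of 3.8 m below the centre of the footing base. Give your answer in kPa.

By the 2:1 method the load spreads at 1 horizontal : 2 vertical, so at depth z the loaded area has grown by z in each plan dimension:
Δσ = qBL/((B+z)(L+z)) = 97×2.1×5.1/((2.1+3.8)(5.1+3.8)) = 19.784 kPa

Δσ_z ≈ 19.8 kPa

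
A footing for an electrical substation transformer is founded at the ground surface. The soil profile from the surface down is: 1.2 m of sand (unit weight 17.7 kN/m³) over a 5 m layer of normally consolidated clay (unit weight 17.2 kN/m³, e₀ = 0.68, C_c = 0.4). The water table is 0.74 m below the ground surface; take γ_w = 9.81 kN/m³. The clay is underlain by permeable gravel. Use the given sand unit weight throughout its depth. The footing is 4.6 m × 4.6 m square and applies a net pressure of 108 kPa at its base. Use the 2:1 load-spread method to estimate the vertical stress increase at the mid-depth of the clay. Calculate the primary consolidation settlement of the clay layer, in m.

S_c ≈ 0.343 m

Mid-depth of clay below the ground surface: z = 1.2 + 5/2 = 3.7 m.
Total vertical stress at mid-clay: σ_v = 17.7×1.2 + 17.2×2.5 = 64.24 kPa.
Pore pressure: u = 9.81×(3.7 − 0.74) = 29.038 kPa.
Initial effective stress: σ'_0 = σ_v − u = 64.24 − 29.038 = 35.202 kPa.
Stress increase at mid-clay by the 2:1 spreading method:
Δσ = qBL/((B+z)(L+z)) = 108×4.6×4.6/((4.6+3.7)(4.6+3.7)) = 33.173 kPa
Final effective stress: σ'_f = σ'_0 + Δσ = 35.202 + 33.173 = 68.375 kPa.
Normally consolidated clay, so the full stress increment lies on the virgin compression line:
S_c = C_c·H/(1+e₀)·log₁₀(σ'_f/σ'_0) = 0.4×5/(1+0.68)×log₁₀(68.375/35.202)
    = 1.1905 × 0.28833 = 0.3433 m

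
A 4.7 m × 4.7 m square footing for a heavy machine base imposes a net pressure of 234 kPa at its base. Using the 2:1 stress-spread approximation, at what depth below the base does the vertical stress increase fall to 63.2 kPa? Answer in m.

z ≈ 4.34 m

2:1 spreading — at depth z the loaded area has grown by z in each plan dimension:
qB²/(B+z)² = Δσ_z ⇒ z = B(√(q/Δσ_z) − 1) = 4.7×(√(234/63.2) − 1) = 4.344 m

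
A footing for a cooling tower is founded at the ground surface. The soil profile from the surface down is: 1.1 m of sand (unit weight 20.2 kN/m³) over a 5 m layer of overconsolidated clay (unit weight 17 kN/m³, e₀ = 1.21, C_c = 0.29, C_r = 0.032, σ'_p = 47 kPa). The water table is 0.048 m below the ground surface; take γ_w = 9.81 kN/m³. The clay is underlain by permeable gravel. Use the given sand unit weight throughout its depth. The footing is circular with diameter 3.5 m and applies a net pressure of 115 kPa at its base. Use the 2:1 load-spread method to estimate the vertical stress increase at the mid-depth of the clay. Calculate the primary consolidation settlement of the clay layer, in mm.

Mid-depth of clay below the ground surface: z = 1.1 + 5/2 = 3.6 m.
Total vertical stress at mid-clay: σ_v = 20.2×1.1 + 17×2.5 = 64.72 kPa.
Pore pressure: u = 9.81×(3.6 − 0.048) = 34.845 kPa.
Initial effective stress: σ'_0 = σ_v − u = 64.72 − 34.845 = 29.875 kPa.
Stress increase at mid-clay by the 2:1 spreading method:
Δσ ≈ qD²/(D+z)² = 115×3.5²/(3.5+3.6)² = 27.946 kPa
Final effective stress: σ'_f = 29.875 + 27.946 = 57.821 kPa.
σ'_f = 57.821 > σ'_p = 47 kPa, so the stress path crosses the preconsolidation pressure — recompression up to σ'_p, then virgin compression beyond:
S_c = H/(1+e₀)·[C_r·log₁₀(σ'_p/σ'_0) + C_c·log₁₀(σ'_f/σ'_p)]
    = 5/2.21 × [0.032×log₁₀(47/29.875) + 0.29×log₁₀(57.821/47)]
    = 2.2624 × [0.0062973 + 0.026096] = 0.07329 m

S_c ≈ 73.3 mm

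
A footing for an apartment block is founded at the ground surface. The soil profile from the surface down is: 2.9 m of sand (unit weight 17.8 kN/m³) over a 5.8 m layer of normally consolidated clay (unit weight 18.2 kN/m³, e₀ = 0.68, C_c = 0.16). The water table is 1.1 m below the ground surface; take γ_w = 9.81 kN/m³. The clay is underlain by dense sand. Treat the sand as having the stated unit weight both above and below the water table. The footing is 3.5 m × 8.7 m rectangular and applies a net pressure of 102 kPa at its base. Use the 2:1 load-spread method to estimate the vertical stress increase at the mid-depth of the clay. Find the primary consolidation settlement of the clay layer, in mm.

Mid-depth of clay below the ground surface: z = 2.9 + 5.8/2 = 5.8 m.
Total vertical stress at mid-clay: σ_v = 17.8×2.9 + 18.2×2.9 = 104.4 kPa.
Pore pressure: u = 9.81×(5.8 − 1.1) = 46.107 kPa.
Initial effective stress: σ'_0 = σ_v − u = 104.4 − 46.107 = 58.293 kPa.
Stress increase at mid-clay by the 2:1 spreading method:
Δσ = qBL/((B+z)(L+z)) = 102×3.5×8.7/((3.5+5.8)(8.7+5.8)) = 23.032 kPa
Final effective stress: σ'_f = σ'_0 + Δσ = 58.293 + 23.032 = 81.325 kPa.
Normally consolidated clay, so the full stress increment lies on the virgin compression line:
S_c = C_c·H/(1+e₀)·log₁₀(σ'_f/σ'_0) = 0.16×5.8/(1+0.68)×log₁₀(81.325/58.293)
    = 0.55238 × 0.14461 = 0.07988 m

S_c ≈ 79.9 mm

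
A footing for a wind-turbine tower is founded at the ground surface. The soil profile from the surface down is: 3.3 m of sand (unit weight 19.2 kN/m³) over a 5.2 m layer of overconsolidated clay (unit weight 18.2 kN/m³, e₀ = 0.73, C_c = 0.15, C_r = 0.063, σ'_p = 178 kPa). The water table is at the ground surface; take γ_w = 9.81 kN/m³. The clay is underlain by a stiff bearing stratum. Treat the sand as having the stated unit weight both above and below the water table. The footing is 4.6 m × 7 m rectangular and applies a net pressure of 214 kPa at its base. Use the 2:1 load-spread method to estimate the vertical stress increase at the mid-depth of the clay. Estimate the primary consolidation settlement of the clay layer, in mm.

Mid-depth of clay below the ground surface: z = 3.3 + 5.2/2 = 5.9 m.
Total vertical stress at mid-clay: σ_v = 19.2×3.3 + 18.2×2.6 = 110.68 kPa.
Pore pressure: u = 9.81×(5.9 − 0) = 57.879 kPa.
Initial effective stress: σ'_0 = σ_v − u = 110.68 − 57.879 = 52.801 kPa.
Stress increase at mid-clay by the 2:1 spreading method:
Δσ = qBL/((B+z)(L+z)) = 214×4.6×7/((4.6+5.9)(7+5.9)) = 50.873 kPa
Final effective stress: σ'_f = 52.801 + 50.873 = 103.67 kPa.
σ'_f = 103.67 ≤ σ'_p = 178 kPa, so the clay remains overconsolidated and only the recompression index applies:
S_c = C_r·H/(1+e₀)·log₁₀(σ'_f/σ'_0) = 0.063×5.2/1.73×log₁₀(103.67/52.801)
    = 0.18937 × 0.29301 = 0.05549 m

S_c ≈ 55.5 mm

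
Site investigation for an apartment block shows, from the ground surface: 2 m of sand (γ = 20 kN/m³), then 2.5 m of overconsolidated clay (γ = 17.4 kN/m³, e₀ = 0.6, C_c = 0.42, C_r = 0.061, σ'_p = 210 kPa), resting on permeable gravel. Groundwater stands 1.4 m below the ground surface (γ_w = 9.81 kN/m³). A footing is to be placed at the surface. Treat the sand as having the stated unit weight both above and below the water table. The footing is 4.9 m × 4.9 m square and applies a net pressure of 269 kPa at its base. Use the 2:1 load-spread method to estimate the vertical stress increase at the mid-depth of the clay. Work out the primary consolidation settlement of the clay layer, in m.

S_c ≈ 0.0485 m

Mid-depth of clay below the ground surface: z = 2 + 2.5/2 = 3.25 m.
Total vertical stress at mid-clay: σ_v = 20×2 + 17.4×1.25 = 61.75 kPa.
Pore pressure: u = 9.81×(3.25 − 1.4) = 18.149 kPa.
Initial effective stress: σ'_0 = σ_v − u = 61.75 − 18.149 = 43.601 kPa.
Stress increase at mid-clay by the 2:1 spreading method:
Δσ = qBL/((B+z)(L+z)) = 269×4.9×4.9/((4.9+3.25)(4.9+3.25)) = 97.236 kPa
Final effective stress: σ'_f = 43.601 + 97.236 = 140.84 kPa.
σ'_f = 140.84 ≤ σ'_p = 210 kPa, so the clay remains overconsolidated and only the recompression index applies:
S_c = C_r·H/(1+e₀)·log₁₀(σ'_f/σ'_0) = 0.061×2.5/1.6×log₁₀(140.84/43.601)
    = 0.095312 × 0.50923 = 0.04854 m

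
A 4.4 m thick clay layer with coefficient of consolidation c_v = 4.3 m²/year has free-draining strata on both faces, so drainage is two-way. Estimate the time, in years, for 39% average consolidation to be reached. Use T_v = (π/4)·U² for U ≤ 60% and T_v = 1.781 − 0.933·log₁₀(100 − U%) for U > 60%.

Drainage path length: H_d = H/2 = 2.2 m (double drainage).
U ≤ 60%: T_v = (π/4)·U² = (π/4)×0.39² = 0.11946.
t = T_v·H_d²/c_v = 0.11946×2.2²/4.3 = 0.1345 years.

t ≈ 0.134 years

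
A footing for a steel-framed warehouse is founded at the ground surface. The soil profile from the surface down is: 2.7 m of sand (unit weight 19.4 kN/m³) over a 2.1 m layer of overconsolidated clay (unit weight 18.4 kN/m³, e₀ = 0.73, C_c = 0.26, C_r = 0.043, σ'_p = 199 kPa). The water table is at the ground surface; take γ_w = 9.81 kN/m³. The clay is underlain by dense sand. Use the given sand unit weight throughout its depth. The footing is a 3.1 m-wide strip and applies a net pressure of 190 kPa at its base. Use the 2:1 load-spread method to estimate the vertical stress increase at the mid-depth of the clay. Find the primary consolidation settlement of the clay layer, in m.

S_c ≈ 0.0282 m

Mid-depth of clay below the ground surface: z = 2.7 + 2.1/2 = 3.75 m.
Total vertical stress at mid-clay: σ_v = 19.4×2.7 + 18.4×1.05 = 71.7 kPa.
Pore pressure: u = 9.81×(3.75 − 0) = 36.788 kPa.
Initial effective stress: σ'_0 = σ_v − u = 71.7 − 36.788 = 34.912 kPa.
Stress increase at mid-clay by the 2:1 spreading method:
Δσ = qB/(B+z) = 190×3.1/(3.1+3.75) = 85.985 kPa
Final effective stress: σ'_f = 34.912 + 85.985 = 120.9 kPa.
σ'_f = 120.9 ≤ σ'_p = 199 kPa, so the clay remains overconsolidated and only the recompression index applies:
S_c = C_r·H/(1+e₀)·log₁₀(σ'_f/σ'_0) = 0.043×2.1/1.73×log₁₀(120.9/34.912)
    = 0.052198 × 0.53945 = 0.02816 m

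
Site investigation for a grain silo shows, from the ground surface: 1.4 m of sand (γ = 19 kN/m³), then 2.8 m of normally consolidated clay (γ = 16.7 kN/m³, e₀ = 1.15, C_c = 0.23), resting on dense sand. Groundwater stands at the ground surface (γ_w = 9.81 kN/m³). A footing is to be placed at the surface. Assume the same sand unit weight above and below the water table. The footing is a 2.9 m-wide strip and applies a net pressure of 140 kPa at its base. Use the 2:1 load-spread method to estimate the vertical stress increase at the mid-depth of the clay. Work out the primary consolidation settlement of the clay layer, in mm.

S_c ≈ 186 mm

Mid-depth of clay below the ground surface: z = 1.4 + 2.8/2 = 2.8 m.
Total vertical stress at mid-clay: σ_v = 19×1.4 + 16.7×1.4 = 49.98 kPa.
Pore pressure: u = 9.81×(2.8 − 0) = 27.468 kPa.
Initial effective stress: σ'_0 = σ_v − u = 49.98 − 27.468 = 22.512 kPa.
Stress increase at mid-clay by the 2:1 spreading method:
Δσ = qB/(B+z) = 140×2.9/(2.9+2.8) = 71.228 kPa
Final effective stress: σ'_f = σ'_0 + Δσ = 22.512 + 71.228 = 93.74 kPa.
Normally consolidated clay, so the full stress increment lies on the virgin compression line:
S_c = C_c·H/(1+e₀)·log₁₀(σ'_f/σ'_0) = 0.23×2.8/(1+1.15)×log₁₀(93.74/22.512)
    = 0.29953 × 0.61951 = 0.1856 m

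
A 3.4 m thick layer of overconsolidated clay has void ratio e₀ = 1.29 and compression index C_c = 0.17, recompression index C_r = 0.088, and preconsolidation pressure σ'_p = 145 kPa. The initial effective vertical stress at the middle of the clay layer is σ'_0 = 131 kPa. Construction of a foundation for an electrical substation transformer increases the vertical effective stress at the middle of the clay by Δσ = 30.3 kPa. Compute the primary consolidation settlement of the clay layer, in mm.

S_c ≈ 17.4 mm

Final effective stress: σ'_f = 131 + 30.3 = 161.3 kPa.
σ'_f = 161.3 > σ'_p = 145 kPa, so the stress path crosses the preconsolidation pressure — recompression up to σ'_p, then virgin compression beyond:
S_c = H/(1+e₀)·[C_r·log₁₀(σ'_p/σ'_0) + C_c·log₁₀(σ'_f/σ'_p)]
    = 3.4/2.29 × [0.088×log₁₀(145/131) + 0.17×log₁₀(161.3/145)]
    = 1.4847 × [0.0038805 + 0.0078653] = 0.01744 m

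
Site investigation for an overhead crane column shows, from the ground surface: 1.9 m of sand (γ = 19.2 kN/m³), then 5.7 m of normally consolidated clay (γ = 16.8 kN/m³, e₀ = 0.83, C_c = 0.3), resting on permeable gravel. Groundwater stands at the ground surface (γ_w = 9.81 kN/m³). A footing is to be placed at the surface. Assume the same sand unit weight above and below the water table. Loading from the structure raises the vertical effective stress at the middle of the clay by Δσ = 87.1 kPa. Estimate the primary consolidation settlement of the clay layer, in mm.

Mid-depth of clay below the ground surface: z = 1.9 + 5.7/2 = 4.75 m.
Total vertical stress at mid-clay: σ_v = 19.2×1.9 + 16.8×2.85 = 84.36 kPa.
Pore pressure: u = 9.81×(4.75 − 0) = 46.598 kPa.
Initial effective stress: σ'_0 = σ_v − u = 84.36 − 46.598 = 37.762 kPa.
Final effective stress: σ'_f = σ'_0 + Δσ = 37.762 + 87.1 = 124.86 kPa.
Normally consolidated clay, so the full stress increment lies on the virgin compression line:
S_c = C_c·H/(1+e₀)·log₁₀(σ'_f/σ'_0) = 0.3×5.7/(1+0.83)×log₁₀(124.86/37.762)
    = 0.93443 × 0.51937 = 0.4853 m

S_c ≈ 485 mm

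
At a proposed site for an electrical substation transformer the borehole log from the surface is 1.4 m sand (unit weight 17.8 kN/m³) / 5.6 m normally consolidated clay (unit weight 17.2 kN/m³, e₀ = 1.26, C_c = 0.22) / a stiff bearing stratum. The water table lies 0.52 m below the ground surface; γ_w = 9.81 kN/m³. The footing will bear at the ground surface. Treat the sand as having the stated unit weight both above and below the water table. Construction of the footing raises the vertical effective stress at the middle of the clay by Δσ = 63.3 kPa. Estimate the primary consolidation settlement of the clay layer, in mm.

Mid-depth of clay below the ground surface: z = 1.4 + 5.6/2 = 4.2 m.
Total vertical stress at mid-clay: σ_v = 17.8×1.4 + 17.2×2.8 = 73.08 kPa.
Pore pressure: u = 9.81×(4.2 − 0.52) = 36.101 kPa.
Initial effective stress: σ'_0 = σ_v − u = 73.08 − 36.101 = 36.979 kPa.
Final effective stress: σ'_f = σ'_0 + Δσ = 36.979 + 63.3 = 100.28 kPa.
Normally consolidated clay, so the full stress increment lies on the virgin compression line:
S_c = C_c·H/(1+e₀)·log₁₀(σ'_f/σ'_0) = 0.22×5.6/(1+1.26)×log₁₀(100.28/36.979)
    = 0.54513 × 0.43326 = 0.2362 m

S_c ≈ 236 mm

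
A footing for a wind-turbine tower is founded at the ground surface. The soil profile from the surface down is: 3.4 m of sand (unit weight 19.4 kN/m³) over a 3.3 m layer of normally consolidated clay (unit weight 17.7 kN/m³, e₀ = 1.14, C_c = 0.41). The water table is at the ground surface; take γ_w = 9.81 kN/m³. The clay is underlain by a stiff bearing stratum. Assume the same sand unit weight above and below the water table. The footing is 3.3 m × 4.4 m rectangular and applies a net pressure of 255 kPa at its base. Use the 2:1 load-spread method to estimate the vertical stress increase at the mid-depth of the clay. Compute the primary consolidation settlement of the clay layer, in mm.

S_c ≈ 194 mm

Mid-depth of clay below the ground surface: z = 3.4 + 3.3/2 = 5.05 m.
Total vertical stress at mid-clay: σ_v = 19.4×3.4 + 17.7×1.65 = 95.165 kPa.
Pore pressure: u = 9.81×(5.05 − 0) = 49.541 kPa.
Initial effective stress: σ'_0 = σ_v − u = 95.165 − 49.541 = 45.624 kPa.
Stress increase at mid-clay by the 2:1 spreading method:
Δσ = qBL/((B+z)(L+z)) = 255×3.3×4.4/((3.3+5.05)(4.4+5.05)) = 46.923 kPa
Final effective stress: σ'_f = σ'_0 + Δσ = 45.624 + 46.923 = 92.547 kPa.
Normally consolidated clay, so the full stress increment lies on the virgin compression line:
S_c = C_c·H/(1+e₀)·log₁₀(σ'_f/σ'_0) = 0.41×3.3/(1+1.14)×log₁₀(92.547/45.624)
    = 0.63224 × 0.30717 = 0.1942 m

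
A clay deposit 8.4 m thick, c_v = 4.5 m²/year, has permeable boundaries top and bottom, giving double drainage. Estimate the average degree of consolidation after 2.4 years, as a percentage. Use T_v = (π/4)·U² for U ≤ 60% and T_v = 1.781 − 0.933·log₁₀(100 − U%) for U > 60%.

Drainage path length: H_d = H/2 = 4.2 m (double drainage).
T_v = c_v·t/H_d² = 4.5×2.4/4.2² = 0.61224.
T_v = 0.61224 corresponds to the U > 60% branch:
U = 1 − 10^((1.781 − T_v)/0.933)/100 = 0.8211

U ≈ 82.1 %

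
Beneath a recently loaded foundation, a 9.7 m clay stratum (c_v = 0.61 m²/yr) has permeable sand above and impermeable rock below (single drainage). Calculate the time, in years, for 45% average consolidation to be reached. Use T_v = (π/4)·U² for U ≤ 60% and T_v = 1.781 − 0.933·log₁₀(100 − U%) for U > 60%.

Drainage path length: H_d = H = 9.7 m (single drainage).
U ≤ 60%: T_v = (π/4)·U² = (π/4)×0.45² = 0.15904.
t = T_v·H_d²/c_v = 0.15904×9.7²/0.61 = 24.53 years.

t ≈ 24.5 years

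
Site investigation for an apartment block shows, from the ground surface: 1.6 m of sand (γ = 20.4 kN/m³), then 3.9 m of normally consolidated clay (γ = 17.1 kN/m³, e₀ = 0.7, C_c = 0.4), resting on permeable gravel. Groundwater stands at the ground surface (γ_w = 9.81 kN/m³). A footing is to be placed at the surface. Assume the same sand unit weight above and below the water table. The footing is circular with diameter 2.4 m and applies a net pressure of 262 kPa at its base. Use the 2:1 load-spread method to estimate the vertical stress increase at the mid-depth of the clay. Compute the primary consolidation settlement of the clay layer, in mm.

Mid-depth of clay below the ground surface: z = 1.6 + 3.9/2 = 3.55 m.
Total vertical stress at mid-clay: σ_v = 20.4×1.6 + 17.1×1.95 = 65.985 kPa.
Pore pressure: u = 9.81×(3.55 − 0) = 34.825 kPa.
Initial effective stress: σ'_0 = σ_v − u = 65.985 − 34.825 = 31.16 kPa.
Stress increase at mid-clay by the 2:1 spreading method:
Δσ ≈ qD²/(D+z)² = 262×2.4²/(2.4+3.55)² = 42.627 kPa
Final effective stress: σ'_f = σ'_0 + Δσ = 31.16 + 42.627 = 73.787 kPa.
Normally consolidated clay, so the full stress increment lies on the virgin compression line:
S_c = C_c·H/(1+e₀)·log₁₀(σ'_f/σ'_0) = 0.4×3.9/(1+0.7)×log₁₀(73.787/31.16)
    = 0.91765 × 0.37438 = 0.3435 m

S_c ≈ 344 mm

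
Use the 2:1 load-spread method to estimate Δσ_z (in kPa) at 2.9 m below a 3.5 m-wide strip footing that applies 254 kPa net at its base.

Δσ_z ≈ 139 kPa

By the 2:1 method the load spreads at 1 horizontal : 2 vertical, so at depth z the loaded area has grown by z in each plan dimension:
Δσ = qB/(B+z) = 254×3.5/(3.5+2.9) = 138.91 kPa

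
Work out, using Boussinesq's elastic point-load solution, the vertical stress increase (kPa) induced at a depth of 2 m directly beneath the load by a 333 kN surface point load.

Δσ_z ≈ 39.7 kPa

Boussinesq vertical stress below a point load on an elastic half-space:
Δσ_z = 3P/(2πz²) · [1 + (r/z)²]^(−5/2)
r/z = 0/2 = 0; [1+(r/z)²]^(−5/2) = 1.
Δσ_z = 3×333/(2π×2²) × 1 = 39.749 × 1 = 39.75 kPa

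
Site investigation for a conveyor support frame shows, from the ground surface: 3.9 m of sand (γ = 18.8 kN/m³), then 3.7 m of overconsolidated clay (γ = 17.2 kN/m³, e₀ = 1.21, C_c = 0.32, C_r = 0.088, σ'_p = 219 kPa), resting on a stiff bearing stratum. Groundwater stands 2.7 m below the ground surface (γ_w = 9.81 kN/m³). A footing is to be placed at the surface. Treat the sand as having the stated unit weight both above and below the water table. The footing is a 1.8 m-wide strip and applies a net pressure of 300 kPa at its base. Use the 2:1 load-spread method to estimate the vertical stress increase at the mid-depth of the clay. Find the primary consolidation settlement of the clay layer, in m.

S_c ≈ 0.0428 m

Mid-depth of clay below the ground surface: z = 3.9 + 3.7/2 = 5.75 m.
Total vertical stress at mid-clay: σ_v = 18.8×3.9 + 17.2×1.85 = 105.14 kPa.
Pore pressure: u = 9.81×(5.75 − 2.7) = 29.921 kPa.
Initial effective stress: σ'_0 = σ_v − u = 105.14 − 29.921 = 75.219 kPa.
Stress increase at mid-clay by the 2:1 spreading method:
Δσ = qB/(B+z) = 300×1.8/(1.8+5.75) = 71.523 kPa
Final effective stress: σ'_f = 75.219 + 71.523 = 146.74 kPa.
σ'_f = 146.74 ≤ σ'_p = 219 kPa, so the clay remains overconsolidated and only the recompression index applies:
S_c = C_r·H/(1+e₀)·log₁₀(σ'_f/σ'_0) = 0.088×3.7/2.21×log₁₀(146.74/75.219)
    = 0.14733 × 0.29022 = 0.04276 m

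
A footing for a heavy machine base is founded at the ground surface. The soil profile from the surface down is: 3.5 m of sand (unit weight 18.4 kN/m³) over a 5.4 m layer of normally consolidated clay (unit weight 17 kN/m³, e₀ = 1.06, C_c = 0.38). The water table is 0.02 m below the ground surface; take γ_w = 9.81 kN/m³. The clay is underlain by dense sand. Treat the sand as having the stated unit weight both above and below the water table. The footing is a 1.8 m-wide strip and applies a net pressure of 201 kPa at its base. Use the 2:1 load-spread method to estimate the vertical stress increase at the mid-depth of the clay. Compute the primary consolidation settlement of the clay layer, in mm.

S_c ≈ 280 mm

Mid-depth of clay below the ground surface: z = 3.5 + 5.4/2 = 6.2 m.
Total vertical stress at mid-clay: σ_v = 18.4×3.5 + 17×2.7 = 110.3 kPa.
Pore pressure: u = 9.81×(6.2 − 0.02) = 60.626 kPa.
Initial effective stress: σ'_0 = σ_v − u = 110.3 − 60.626 = 49.674 kPa.
Stress increase at mid-clay by the 2:1 spreading method:
Δσ = qB/(B+z) = 201×1.8/(1.8+6.2) = 45.225 kPa
Final effective stress: σ'_f = σ'_0 + Δσ = 49.674 + 45.225 = 94.899 kPa.
Normally consolidated clay, so the full stress increment lies on the virgin compression line:
S_c = C_c·H/(1+e₀)·log₁₀(σ'_f/σ'_0) = 0.38×5.4/(1+1.06)×log₁₀(94.899/49.674)
    = 0.99612 × 0.28113 = 0.28 m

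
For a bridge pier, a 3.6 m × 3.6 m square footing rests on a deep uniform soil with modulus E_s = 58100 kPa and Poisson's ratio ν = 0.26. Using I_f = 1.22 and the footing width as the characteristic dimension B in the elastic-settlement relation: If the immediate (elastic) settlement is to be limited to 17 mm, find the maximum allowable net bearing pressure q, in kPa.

S_e = q·B·(1−ν²)/E_s · I_f  ⇒  q = S_e·E_s / (B·(1−ν²)·I_f).
q = 0.017 × 58100 / (3.6 × 0.9324 × 1.22) = 241.2 kPa

q ≈ 241 kPa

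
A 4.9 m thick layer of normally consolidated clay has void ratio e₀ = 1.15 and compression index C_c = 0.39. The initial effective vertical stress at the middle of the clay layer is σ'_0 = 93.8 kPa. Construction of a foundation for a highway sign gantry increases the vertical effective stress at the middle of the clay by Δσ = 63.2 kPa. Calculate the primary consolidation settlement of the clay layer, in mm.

Final effective stress: σ'_f = σ'_0 + Δσ = 93.8 + 63.2 = 157 kPa.
Normally consolidated clay, so the full stress increment lies on the virgin compression line:
S_c = C_c·H/(1+e₀)·log₁₀(σ'_f/σ'_0) = 0.39×4.9/(1+1.15)×log₁₀(157/93.8)
    = 0.88884 × 0.2237 = 0.1988 m

S_c ≈ 199 mm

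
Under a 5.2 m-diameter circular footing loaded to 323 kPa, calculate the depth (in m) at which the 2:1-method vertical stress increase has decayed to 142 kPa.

z ≈ 2.64 m

2:1 spreading — at depth z the loaded area has grown by z in each plan dimension:
qD²/(D+z)² = Δσ_z ⇒ z = D(√(q/Δσ_z) − 1) = 5.2×(√(323/142) − 1) = 2.643 m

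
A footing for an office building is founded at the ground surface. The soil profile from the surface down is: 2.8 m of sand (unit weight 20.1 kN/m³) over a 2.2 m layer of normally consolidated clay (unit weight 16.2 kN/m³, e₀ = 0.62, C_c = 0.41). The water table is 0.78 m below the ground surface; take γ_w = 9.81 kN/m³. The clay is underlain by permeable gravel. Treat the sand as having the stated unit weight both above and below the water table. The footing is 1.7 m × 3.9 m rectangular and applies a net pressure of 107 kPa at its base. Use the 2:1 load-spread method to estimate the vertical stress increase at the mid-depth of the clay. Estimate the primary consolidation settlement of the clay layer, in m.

S_c ≈ 0.0767 m

Mid-depth of clay below the ground surface: z = 2.8 + 2.2/2 = 3.9 m.
Total vertical stress at mid-clay: σ_v = 20.1×2.8 + 16.2×1.1 = 74.1 kPa.
Pore pressure: u = 9.81×(3.9 − 0.78) = 30.607 kPa.
Initial effective stress: σ'_0 = σ_v − u = 74.1 − 30.607 = 43.493 kPa.
Stress increase at mid-clay by the 2:1 spreading method:
Δσ = qBL/((B+z)(L+z)) = 107×1.7×3.9/((1.7+3.9)(3.9+3.9)) = 16.241 kPa
Final effective stress: σ'_f = σ'_0 + Δσ = 43.493 + 16.241 = 59.734 kPa.
Normally consolidated clay, so the full stress increment lies on the virgin compression line:
S_c = C_c·H/(1+e₀)·log₁₀(σ'_f/σ'_0) = 0.41×2.2/(1+0.62)×log₁₀(59.734/43.493)
    = 0.55679 × 0.1378 = 0.07673 m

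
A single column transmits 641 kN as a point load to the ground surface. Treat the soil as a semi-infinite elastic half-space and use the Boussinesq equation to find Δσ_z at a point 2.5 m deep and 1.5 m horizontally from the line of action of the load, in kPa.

Δσ_z ≈ 22.7 kPa

Boussinesq vertical stress below a point load on an elastic half-space:
Δσ_z = 3P/(2πz²) · [1 + (r/z)²]^(−5/2)
r/z = 1.5/2.5 = 0.6; [1+(r/z)²]^(−5/2) = 0.46361.
Δσ_z = 3×641/(2π×2.5²) × 0.46361 = 48.969 × 0.46361 = 22.7 kPa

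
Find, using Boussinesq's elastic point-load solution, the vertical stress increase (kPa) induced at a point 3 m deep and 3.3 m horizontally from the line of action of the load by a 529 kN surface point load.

Δσ_z ≈ 3.87 kPa

Boussinesq vertical stress below a point load on an elastic half-space:
Δσ_z = 3P/(2πz²) · [1 + (r/z)²]^(−5/2)
r/z = 3.3/3 = 1.1; [1+(r/z)²]^(−5/2) = 0.13773.
Δσ_z = 3×529/(2π×3²) × 0.13773 = 28.064 × 0.13773 = 3.865 kPa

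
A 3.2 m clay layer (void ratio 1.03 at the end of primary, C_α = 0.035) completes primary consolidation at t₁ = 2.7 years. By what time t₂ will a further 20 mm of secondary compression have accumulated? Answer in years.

S_s = C_α·H/(1+e_p)·log₁₀(t₂/t₁) ⇒ log₁₀(t₂/t₁) = S_s·(1+e_p)/(C_α·H).
log₁₀(t₂/t₁) = 0.02 × (1+1.03) / (0.035×3.2) = 0.3625
t₂ = t₁ × 10^0.3625 = 2.7 × 2.304 = 6.221 years

t₂ ≈ 6.22 years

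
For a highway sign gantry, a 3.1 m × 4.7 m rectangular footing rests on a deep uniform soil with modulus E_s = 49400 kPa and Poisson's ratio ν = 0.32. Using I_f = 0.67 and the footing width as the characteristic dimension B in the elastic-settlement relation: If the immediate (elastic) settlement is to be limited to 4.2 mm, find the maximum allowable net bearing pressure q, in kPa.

S_e = q·B·(1−ν²)/E_s · I_f  ⇒  q = S_e·E_s / (B·(1−ν²)·I_f).
q = 0.0042 × 49400 / (3.1 × 0.8976 × 0.67) = 111.3 kPa

q ≈ 111 kPa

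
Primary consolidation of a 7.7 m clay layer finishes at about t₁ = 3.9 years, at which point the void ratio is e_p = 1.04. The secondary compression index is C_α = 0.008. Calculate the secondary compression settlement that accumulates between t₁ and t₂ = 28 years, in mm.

S_s ≈ 25.9 mm

Secondary compression: S_s = C_α·H/(1+e_p)·log₁₀(t₂/t₁)
S_s = 0.008×7.7/(1+1.04)×log₁₀(28/3.9)
    = 0.0302 × 0.8561 = 0.02585 m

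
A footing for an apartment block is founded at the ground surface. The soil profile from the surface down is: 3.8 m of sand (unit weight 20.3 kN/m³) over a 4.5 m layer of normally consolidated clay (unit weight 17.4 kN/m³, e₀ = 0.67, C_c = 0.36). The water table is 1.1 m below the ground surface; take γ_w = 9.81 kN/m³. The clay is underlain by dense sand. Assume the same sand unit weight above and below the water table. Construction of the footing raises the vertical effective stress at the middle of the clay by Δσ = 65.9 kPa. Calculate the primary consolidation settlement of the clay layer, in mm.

Mid-depth of clay below the ground surface: z = 3.8 + 4.5/2 = 6.05 m.
Total vertical stress at mid-clay: σ_v = 20.3×3.8 + 17.4×2.25 = 116.29 kPa.
Pore pressure: u = 9.81×(6.05 − 1.1) = 48.56 kPa.
Initial effective stress: σ'_0 = σ_v − u = 116.29 − 48.56 = 67.73 kPa.
Final effective stress: σ'_f = σ'_0 + Δσ = 67.73 + 65.9 = 133.63 kPa.
Normally consolidated clay, so the full stress increment lies on the virgin compression line:
S_c = C_c·H/(1+e₀)·log₁₀(σ'_f/σ'_0) = 0.36×4.5/(1+0.67)×log₁₀(133.63/67.73)
    = 0.97006 × 0.29512 = 0.2863 m

S_c ≈ 286 mm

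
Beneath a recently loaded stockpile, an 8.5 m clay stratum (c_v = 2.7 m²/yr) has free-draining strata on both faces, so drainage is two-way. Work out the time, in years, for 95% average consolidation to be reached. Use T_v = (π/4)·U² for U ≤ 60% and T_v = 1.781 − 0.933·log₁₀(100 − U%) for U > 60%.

Drainage path length: H_d = H/2 = 4.25 m (double drainage).
U > 60%: T_v = 1.781 − 0.933·log₁₀(100 − 95) = 1.1289.
t = T_v·H_d²/c_v = 1.1289×4.25²/2.7 = 7.552 years.

t ≈ 7.55 years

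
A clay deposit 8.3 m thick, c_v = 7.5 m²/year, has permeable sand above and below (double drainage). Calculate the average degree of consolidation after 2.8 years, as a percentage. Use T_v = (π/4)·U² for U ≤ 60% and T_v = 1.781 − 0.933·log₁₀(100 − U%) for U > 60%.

Drainage path length: H_d = H/2 = 4.15 m (double drainage).
T_v = c_v·t/H_d² = 7.5×2.8/4.15² = 1.2193.
T_v = 1.2193 corresponds to the U > 60% branch:
U = 1 − 10^((1.781 − T_v)/0.933)/100 = 0.96

U ≈ 96 %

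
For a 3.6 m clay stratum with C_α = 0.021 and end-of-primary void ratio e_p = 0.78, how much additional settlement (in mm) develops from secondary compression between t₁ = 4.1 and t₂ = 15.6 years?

Secondary compression: S_s = C_α·H/(1+e_p)·log₁₀(t₂/t₁)
S_s = 0.021×3.6/(1+0.78)×log₁₀(15.6/4.1)
    = 0.04247 × 0.5803 = 0.02465 m

S_s ≈ 24.6 mm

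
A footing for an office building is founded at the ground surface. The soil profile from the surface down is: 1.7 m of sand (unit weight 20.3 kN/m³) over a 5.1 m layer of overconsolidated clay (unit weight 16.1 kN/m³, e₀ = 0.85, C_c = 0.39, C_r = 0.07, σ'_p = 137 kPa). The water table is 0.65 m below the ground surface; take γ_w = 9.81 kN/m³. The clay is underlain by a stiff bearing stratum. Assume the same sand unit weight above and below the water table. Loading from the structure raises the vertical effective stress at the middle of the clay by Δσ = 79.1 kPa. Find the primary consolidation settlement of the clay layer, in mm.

Mid-depth of clay below the ground surface: z = 1.7 + 5.1/2 = 4.25 m.
Total vertical stress at mid-clay: σ_v = 20.3×1.7 + 16.1×2.55 = 75.565 kPa.
Pore pressure: u = 9.81×(4.25 − 0.65) = 35.316 kPa.
Initial effective stress: σ'_0 = σ_v − u = 75.565 − 35.316 = 40.249 kPa.
Final effective stress: σ'_f = 40.249 + 79.1 = 119.35 kPa.
σ'_f = 119.35 ≤ σ'_p = 137 kPa, so the clay remains overconsolidated and only the recompression index applies:
S_c = C_r·H/(1+e₀)·log₁₀(σ'_f/σ'_0) = 0.07×5.1/1.85×log₁₀(119.35/40.249)
    = 0.19298 × 0.47207 = 0.0911 m

S_c ≈ 91.1 mm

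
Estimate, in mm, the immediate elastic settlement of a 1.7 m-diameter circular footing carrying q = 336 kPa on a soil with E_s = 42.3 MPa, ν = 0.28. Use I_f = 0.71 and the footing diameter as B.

Immediate (elastic) settlement: S_e = q·B·(1−ν²)/E_s · I_f.
E_s = 42.3 MPa = 42300 kPa.
S_e = 336 × 1.7 × (1 − 0.28²) / 42300 × 0.71
    = 336 × 1.7 × 0.9216 / 42300 × 0.71
    = 0.008836 m = 8.836 mm

S_e ≈ 8.84 mm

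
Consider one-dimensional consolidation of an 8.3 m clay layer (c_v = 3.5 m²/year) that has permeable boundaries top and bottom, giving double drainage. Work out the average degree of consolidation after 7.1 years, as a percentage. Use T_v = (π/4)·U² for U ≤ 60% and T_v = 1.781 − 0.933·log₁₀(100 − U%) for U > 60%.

U ≈ 97.7 %

Drainage path length: H_d = H/2 = 4.15 m (double drainage).
T_v = c_v·t/H_d² = 3.5×7.1/4.15² = 1.4429.
T_v = 1.4429 corresponds to the U > 60% branch:
U = 1 − 10^((1.781 − T_v)/0.933)/100 = 0.977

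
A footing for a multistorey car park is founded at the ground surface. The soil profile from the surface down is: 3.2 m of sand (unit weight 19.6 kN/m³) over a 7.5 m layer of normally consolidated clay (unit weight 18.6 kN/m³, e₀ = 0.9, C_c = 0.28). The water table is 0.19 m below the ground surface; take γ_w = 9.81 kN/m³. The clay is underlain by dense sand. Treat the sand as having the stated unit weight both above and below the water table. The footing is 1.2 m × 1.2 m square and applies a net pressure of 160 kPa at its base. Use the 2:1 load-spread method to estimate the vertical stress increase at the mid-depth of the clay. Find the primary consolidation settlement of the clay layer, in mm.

S_c ≈ 24.5 mm

Mid-depth of clay below the ground surface: z = 3.2 + 7.5/2 = 6.95 m.
Total vertical stress at mid-clay: σ_v = 19.6×3.2 + 18.6×3.75 = 132.47 kPa.
Pore pressure: u = 9.81×(6.95 − 0.19) = 66.316 kPa.
Initial effective stress: σ'_0 = σ_v − u = 132.47 − 66.316 = 66.154 kPa.
Stress increase at mid-clay by the 2:1 spreading method:
Δσ = qBL/((B+z)(L+z)) = 160×1.2×1.2/((1.2+6.95)(1.2+6.95)) = 3.4687 kPa
Final effective stress: σ'_f = σ'_0 + Δσ = 66.154 + 3.4687 = 69.623 kPa.
Normally consolidated clay, so the full stress increment lies on the virgin compression line:
S_c = C_c·H/(1+e₀)·log₁₀(σ'_f/σ'_0) = 0.28×7.5/(1+0.9)×log₁₀(69.623/66.154)
    = 1.1053 × 0.022197 = 0.02453 m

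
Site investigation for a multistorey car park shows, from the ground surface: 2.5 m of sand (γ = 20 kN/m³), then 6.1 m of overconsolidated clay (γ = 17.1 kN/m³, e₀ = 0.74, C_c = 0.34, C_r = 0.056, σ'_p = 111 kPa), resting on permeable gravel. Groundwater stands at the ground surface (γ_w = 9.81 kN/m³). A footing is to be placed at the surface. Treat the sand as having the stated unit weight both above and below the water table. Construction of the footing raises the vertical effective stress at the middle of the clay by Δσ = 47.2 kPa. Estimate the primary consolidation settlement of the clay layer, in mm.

S_c ≈ 58.6 mm

Mid-depth of clay below the ground surface: z = 2.5 + 6.1/2 = 5.55 m.
Total vertical stress at mid-clay: σ_v = 20×2.5 + 17.1×3.05 = 102.16 kPa.
Pore pressure: u = 9.81×(5.55 − 0) = 54.446 kPa.
Initial effective stress: σ'_0 = σ_v − u = 102.16 − 54.446 = 47.714 kPa.
Final effective stress: σ'_f = 47.714 + 47.2 = 94.914 kPa.
σ'_f = 94.914 ≤ σ'_p = 111 kPa, so the clay remains overconsolidated and only the recompression index applies:
S_c = C_r·H/(1+e₀)·log₁₀(σ'_f/σ'_0) = 0.056×6.1/1.74×log₁₀(94.914/47.714)
    = 0.19632 × 0.29868 = 0.05864 m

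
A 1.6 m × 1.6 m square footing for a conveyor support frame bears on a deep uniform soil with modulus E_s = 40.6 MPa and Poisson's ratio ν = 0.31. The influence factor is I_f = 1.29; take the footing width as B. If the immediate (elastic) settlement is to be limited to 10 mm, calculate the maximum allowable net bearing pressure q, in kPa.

q ≈ 218 kPa

E_s = 40.6 MPa = 40600 kPa.
S_e = q·B·(1−ν²)/E_s · I_f  ⇒  q = S_e·E_s / (B·(1−ν²)·I_f).
q = 0.01 × 40600 / (1.6 × 0.9039 × 1.29) = 217.6 kPa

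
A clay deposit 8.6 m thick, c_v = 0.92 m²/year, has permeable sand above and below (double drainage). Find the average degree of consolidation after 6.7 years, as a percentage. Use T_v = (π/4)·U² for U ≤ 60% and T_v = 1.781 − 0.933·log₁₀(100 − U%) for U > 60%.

U ≈ 64.4 %

Drainage path length: H_d = H/2 = 4.3 m (double drainage).
T_v = c_v·t/H_d² = 0.92×6.7/4.3² = 0.33337.
T_v = 0.33337 corresponds to the U > 60% branch:
U = 1 − 10^((1.781 − T_v)/0.933)/100 = 0.6439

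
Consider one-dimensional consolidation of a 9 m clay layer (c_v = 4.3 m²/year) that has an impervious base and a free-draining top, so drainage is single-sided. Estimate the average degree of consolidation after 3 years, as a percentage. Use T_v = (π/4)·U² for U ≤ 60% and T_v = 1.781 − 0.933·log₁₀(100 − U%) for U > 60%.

Drainage path length: H_d = H = 9 m (single drainage).
T_v = c_v·t/H_d² = 4.3×3/9² = 0.15926.
T_v = 0.15926 corresponds to the U ≤ 60% branch:
U = √(4T_v/π) = 0.4503

U ≈ 45 %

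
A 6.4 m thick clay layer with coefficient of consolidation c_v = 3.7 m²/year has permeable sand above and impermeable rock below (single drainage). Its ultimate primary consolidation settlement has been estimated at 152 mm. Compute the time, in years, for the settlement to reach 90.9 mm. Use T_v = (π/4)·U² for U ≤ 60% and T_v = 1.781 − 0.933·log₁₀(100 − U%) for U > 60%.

t ≈ 3.11 years

Drainage path length: H_d = H = 6.4 m (single drainage).
U = S(t)/S_ult = 90.9/152 = 0.598.
U ≤ 60%: T_v = (π/4)·U² = (π/4)×0.59803² = 0.28089.
t = T_v·H_d²/c_v = 0.28089×6.4²/3.7 = 3.11 years.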